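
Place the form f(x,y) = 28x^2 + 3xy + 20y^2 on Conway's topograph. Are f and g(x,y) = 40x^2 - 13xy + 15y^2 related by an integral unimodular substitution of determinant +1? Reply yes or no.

D₁ = -2231, D₂ = -2231
f: flip: (28,3,20)→(20,-3,28)
f: reduced (well bottom): (20,-3,28) with a≤c, −a<b≤a
g: flip: (40,-13,15)→(15,13,40)
g: reduced (well bottom): (15,13,40) with a≤c, −a<b≤a
reduced forms (20, -3, 28) vs (15, 13, 40) ⇒ inequivalent

no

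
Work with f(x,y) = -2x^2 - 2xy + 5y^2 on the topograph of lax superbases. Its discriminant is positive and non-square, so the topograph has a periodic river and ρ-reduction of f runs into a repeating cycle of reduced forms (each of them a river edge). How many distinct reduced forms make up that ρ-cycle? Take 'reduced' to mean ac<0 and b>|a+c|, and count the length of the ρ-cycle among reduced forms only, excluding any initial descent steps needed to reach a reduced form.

D = 44, ⌊√D⌋ = 6
descent: ρ → (5,2,-2)
descent: ρ → (-2,6,1)  [lands on river]
river: ρ → (1,6,-2)
ρ-cycle length = 2 (tail of 2 descent steps not counted)

2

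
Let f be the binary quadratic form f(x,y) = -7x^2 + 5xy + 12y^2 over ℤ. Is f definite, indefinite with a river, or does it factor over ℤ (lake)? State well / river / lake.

D = b²−4ac = 5² − 4·(-7)·12 = 361
D = 19² is a perfect square ⇒ form factors over ℤ ⇒ lakes

lake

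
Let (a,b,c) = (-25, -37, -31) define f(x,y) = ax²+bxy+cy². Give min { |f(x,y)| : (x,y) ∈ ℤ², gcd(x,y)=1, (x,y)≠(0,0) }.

translate: b→-13 (≡37 mod 50), so (25,37,31)→(25,-13,19)
flip: (25,-13,19)→(19,13,25)
reduced (well bottom): (19,13,25) with a≤c, −a<b≤a
well minimum |f| = |-19| = 19 (negative-definite)

19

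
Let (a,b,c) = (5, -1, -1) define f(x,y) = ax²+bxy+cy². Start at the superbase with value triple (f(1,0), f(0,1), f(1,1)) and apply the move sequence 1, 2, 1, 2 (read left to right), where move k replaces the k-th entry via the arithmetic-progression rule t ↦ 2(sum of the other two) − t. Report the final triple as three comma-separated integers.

start (5,-1,3) = (f(1,0),f(0,1),f(1,1))
replace slot 1: 2·((-1)+3) − 5 = -1 → (-1,-1,3)
replace slot 2: 2·((-1)+3) − (-1) = 5 → (-1,5,3)
replace slot 1: 2·(5+3) − (-1) = 17 → (17,5,3)
replace slot 2: 2·(17+3) − 5 = 35 → (17,35,3)

17,35,3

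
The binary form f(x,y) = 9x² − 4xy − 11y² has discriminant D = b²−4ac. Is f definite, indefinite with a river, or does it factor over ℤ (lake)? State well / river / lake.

D = b²−4ac = (-4)² − 4·9·(-11) = 412
D > 0 non-square ⇒ indefinite ⇒ periodic river

river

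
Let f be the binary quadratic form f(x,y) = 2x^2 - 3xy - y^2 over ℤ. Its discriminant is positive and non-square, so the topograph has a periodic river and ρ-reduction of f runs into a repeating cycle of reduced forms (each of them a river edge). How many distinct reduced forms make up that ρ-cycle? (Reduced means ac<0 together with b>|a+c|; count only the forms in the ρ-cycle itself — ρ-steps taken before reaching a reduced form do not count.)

D = 17, ⌊√D⌋ = 4
descent: ρ → (-1,3,2)  [lands on river]
river: ρ → (2,1,-2)
river: ρ → (-2,3,1)
river: ρ → (1,3,-2)
river: ρ → (-2,1,2)
river: ρ → (2,3,-1)
ρ-cycle length = 6 (tail of 1 descent step not counted)

6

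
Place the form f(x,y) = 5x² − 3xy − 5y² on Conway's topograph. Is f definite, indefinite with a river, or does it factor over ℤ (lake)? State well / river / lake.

D = b²−4ac = (-3)² − 4·5·(-5) = 109
D > 0 non-square ⇒ indefinite ⇒ periodic river

river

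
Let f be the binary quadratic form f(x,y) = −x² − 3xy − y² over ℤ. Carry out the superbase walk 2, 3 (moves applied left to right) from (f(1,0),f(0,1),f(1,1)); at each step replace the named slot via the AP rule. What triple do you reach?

start (-1,-1,-5) = (f(1,0),f(0,1),f(1,1))
replace slot 2: 2·((-1)+(-5)) − (-1) = -11 → (-1,-11,-5)
replace slot 3: 2·((-1)+(-11)) − (-5) = -19 → (-1,-11,-19)

-1,-11,-19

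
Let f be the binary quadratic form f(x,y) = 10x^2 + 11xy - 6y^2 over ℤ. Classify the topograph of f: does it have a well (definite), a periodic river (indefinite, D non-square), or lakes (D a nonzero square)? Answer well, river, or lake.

D = b²−4ac = 11² − 4·10·(-6) = 361
D = 19² is a perfect square ⇒ form factors over ℤ ⇒ lakes

lake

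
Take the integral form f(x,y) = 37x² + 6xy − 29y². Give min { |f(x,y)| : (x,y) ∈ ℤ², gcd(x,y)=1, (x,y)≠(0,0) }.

descent: ρ → (-29,52,14)  [lands on river]
river: ρ → (14,60,-13)
river: ρ → (-13,44,46)
river: ρ → (46,48,-11)
river: ρ → (-11,62,11)
river: ρ → (11,48,-46)
river: ρ → (-46,44,13)
river: ρ → (13,60,-14)
river: ρ → (-14,52,29)
river: ρ → (29,64,-2)
river: ρ → (-2,64,29)
river: ρ → (29,52,-14)
river: ρ → (-14,60,13)
river: ρ → (13,44,-46)
river: ρ → (-46,48,11)
river: ρ → (11,62,-11)
river: ρ → (-11,48,46)
river: ρ → (46,44,-13)
river: ρ → (-13,60,14)
river: ρ → (14,52,-29)
river: ρ → (-29,64,2)
river: ρ → (2,64,-29)
closes: descent 1, river 22
min |a| on river = 2

2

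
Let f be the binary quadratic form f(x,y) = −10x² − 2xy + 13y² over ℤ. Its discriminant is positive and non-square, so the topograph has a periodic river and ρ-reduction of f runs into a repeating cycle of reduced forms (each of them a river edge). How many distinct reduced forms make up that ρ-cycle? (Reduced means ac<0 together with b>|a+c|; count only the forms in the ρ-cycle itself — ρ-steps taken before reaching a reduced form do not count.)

D = 524, ⌊√D⌋ = 22
descent: ρ → (13,2,-10)
descent: ρ → (-10,18,5)  [lands on river]
river: ρ → (5,22,-2)
river: ρ → (-2,22,5)
river: ρ → (5,18,-10)
river: ρ → (-10,22,1)
river: ρ → (1,22,-10)
ρ-cycle length = 6 (tail of 2 descent steps not counted)

6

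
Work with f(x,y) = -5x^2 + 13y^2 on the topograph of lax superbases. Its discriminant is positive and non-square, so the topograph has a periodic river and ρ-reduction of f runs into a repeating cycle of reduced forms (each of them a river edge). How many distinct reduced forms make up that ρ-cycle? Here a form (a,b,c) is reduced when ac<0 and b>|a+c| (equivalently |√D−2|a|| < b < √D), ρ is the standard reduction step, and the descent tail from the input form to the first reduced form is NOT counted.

D = 260, ⌊√D⌋ = 16
descent: ρ → (13,0,-5)
descent: ρ → (-5,10,8)  [lands on river]
river: ρ → (8,6,-7)
river: ρ → (-7,8,7)
river: ρ → (7,6,-8)
river: ρ → (-8,10,5)
river: ρ → (5,10,-8)
river: ρ → (-8,6,7)
river: ρ → (7,8,-7)
river: ρ → (-7,6,8)
river: ρ → (8,10,-5)
ρ-cycle length = 10 (tail of 2 descent steps not counted)

10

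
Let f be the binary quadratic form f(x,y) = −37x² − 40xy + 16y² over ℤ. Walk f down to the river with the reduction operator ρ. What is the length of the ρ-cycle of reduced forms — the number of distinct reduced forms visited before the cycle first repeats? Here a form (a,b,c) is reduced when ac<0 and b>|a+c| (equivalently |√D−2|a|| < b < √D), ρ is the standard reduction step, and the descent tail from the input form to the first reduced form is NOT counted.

D = 3968, ⌊√D⌋ = 62
descent: ρ → (16,40,-37)  [lands on river]
river: ρ → (-37,34,19)
river: ρ → (19,42,-29)
river: ρ → (-29,16,32)
river: ρ → (32,48,-13)
river: ρ → (-13,56,16)
ρ-cycle length = 6 (tail of 1 descent step not counted)

6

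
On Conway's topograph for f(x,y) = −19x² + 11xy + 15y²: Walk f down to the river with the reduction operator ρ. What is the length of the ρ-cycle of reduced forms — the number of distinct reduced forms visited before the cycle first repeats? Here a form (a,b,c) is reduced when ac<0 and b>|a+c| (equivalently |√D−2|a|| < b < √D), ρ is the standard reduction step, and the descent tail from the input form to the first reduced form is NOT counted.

D = 1261, ⌊√D⌋ = 35
river: ρ → (15,19,-15)
river: ρ → (-15,11,19)
river: ρ → (19,27,-7)
river: ρ → (-7,29,15)
river: ρ → (15,31,-5)
river: ρ → (-5,29,21)
river: ρ → (21,13,-13)
river: ρ → (-13,13,21)
river: ρ → (21,29,-5)
river: ρ → (-5,31,15)
river: ρ → (15,29,-7)
river: ρ → (-7,27,19)
river: ρ → (19,11,-15)
river: ρ → (-15,19,15)
river: ρ → (15,11,-19)
river: ρ → (-19,27,7)
river: ρ → (7,29,-15)
river: ρ → (-15,31,5)
river: ρ → (5,29,-21)
river: ρ → (-21,13,13)
river: ρ → (13,13,-21)
river: ρ → (-21,29,5)
river: ρ → (5,31,-15)
river: ρ → (-15,29,7)
river: ρ → (7,27,-19)
river: ρ → (-19,11,15)
ρ-cycle length = 26 (tail of 0 descent steps not counted)

26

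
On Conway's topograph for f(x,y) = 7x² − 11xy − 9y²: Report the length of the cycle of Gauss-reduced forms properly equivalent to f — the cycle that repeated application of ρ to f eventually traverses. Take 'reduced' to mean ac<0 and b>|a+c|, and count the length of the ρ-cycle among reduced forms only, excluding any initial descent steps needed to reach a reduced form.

D = 373, ⌊√D⌋ = 19
descent: ρ → (-9,11,7)  [lands on river]
river: ρ → (7,17,-3)
river: ρ → (-3,19,1)
river: ρ → (1,19,-3)
river: ρ → (-3,17,7)
river: ρ → (7,11,-9)
river: ρ → (-9,7,9)
river: ρ → (9,11,-7)
river: ρ → (-7,17,3)
river: ρ → (3,19,-1)
river: ρ → (-1,19,3)
river: ρ → (3,17,-7)
river: ρ → (-7,11,9)
river: ρ → (9,7,-9)
ρ-cycle length = 14 (tail of 1 descent step not counted)

14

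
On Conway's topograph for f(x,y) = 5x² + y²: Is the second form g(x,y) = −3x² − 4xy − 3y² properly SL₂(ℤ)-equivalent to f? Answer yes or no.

D₁ = -20, D₂ = -20
f: flip: (5,0,1)→(1,0,5)
f: reduced (well bottom): (1,0,5) with a≤c, −a<b≤a
g is negative-definite; reduce −g:
−g: translate: b→-2 (≡4 mod 6), so (3,4,3)→(3,-2,2)
−g: flip: (3,-2,2)→(2,2,3)
−g: reduced (well bottom): (2,2,3) with a≤c, −a<b≤a
flip sign back: reduced form of g is (-2,-2,-3)
reduced forms (1, 0, 5) vs (-2, -2, -3) ⇒ inequivalent

no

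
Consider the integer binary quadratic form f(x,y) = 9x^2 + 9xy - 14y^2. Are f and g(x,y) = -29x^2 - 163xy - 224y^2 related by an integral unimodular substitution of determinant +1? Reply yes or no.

D₁ = 585, D₂ = 585
river cycle of f (length 12): (-14, 19, 4), (4, 21, -9), (-9, 15, 10), (10, 5, -14), (-14, 23, 1), (1, 23, -14), (-14, 5, 10), (10, 15, -9), (-9, 21, 4), (4, 19, -14), … (2 more)
river cycle of g (length 12): (4, 21, -9), (-9, 15, 10), (10, 5, -14), (-14, 23, 1), (1, 23, -14), (-14, 5, 10), (10, 15, -9), (-9, 21, 4), (4, 19, -14), (-14, 9, 9), … (2 more)
cycles coincide ⇒ equivalent

yes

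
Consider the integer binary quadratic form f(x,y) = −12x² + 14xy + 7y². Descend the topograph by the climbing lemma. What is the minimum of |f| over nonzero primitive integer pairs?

river: ρ → (7,14,-12)
river: ρ → (-12,10,9)
river: ρ → (9,8,-13)
river: ρ → (-13,18,4)
river: ρ → (4,22,-3)
river: ρ → (-3,20,11)
river: ρ → (11,2,-12)
river: ρ → (-12,22,1)
river: ρ → (1,22,-12)
river: ρ → (-12,2,11)
river: ρ → (11,20,-3)
river: ρ → (-3,22,4)
river: ρ → (4,18,-13)
river: ρ → (-13,8,9)
river: ρ → (9,10,-12)
river: ρ → (-12,14,7)
closes: descent 0, river 16
min |a| on river = 1

1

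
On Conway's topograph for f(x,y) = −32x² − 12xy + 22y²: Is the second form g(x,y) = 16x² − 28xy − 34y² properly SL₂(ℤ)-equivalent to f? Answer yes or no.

D₁ = 2960, D₂ = 2960
river cycle of f (length 10): (22, 12, -32), (-32, 52, 2), (2, 52, -32), (-32, 12, 22), (22, 32, -22), (-22, 12, 32), (32, 52, -2), (-2, 52, 32), (32, 12, -22), (-22, 32, 22)
river cycle of g (length 14): (-34, 28, 16), (16, 36, -26), (-26, 16, 26), (26, 36, -16), (-16, 28, 34), (34, 40, -10), (-10, 40, 34), (34, 28, -16), (-16, 36, 26), (26, 16, -26), … (4 more)
cycles differ ⇒ inequivalent

no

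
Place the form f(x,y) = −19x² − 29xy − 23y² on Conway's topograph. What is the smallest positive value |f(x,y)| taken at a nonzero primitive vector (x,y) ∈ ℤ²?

translate: b→-9 (≡29 mod 38), so (19,29,23)→(19,-9,13)
flip: (19,-9,13)→(13,9,19)
reduced (well bottom): (13,9,19) with a≤c, −a<b≤a
well minimum |f| = |-13| = 13 (negative-definite)

13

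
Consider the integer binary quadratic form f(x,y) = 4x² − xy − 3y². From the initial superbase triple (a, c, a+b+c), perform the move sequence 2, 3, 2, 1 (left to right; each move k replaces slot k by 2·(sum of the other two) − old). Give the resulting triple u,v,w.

start (4,-3,0) = (f(1,0),f(0,1),f(1,1))
replace slot 2: 2·(4+0) − (-3) = 11 → (4,11,0)
replace slot 3: 2·(4+11) − 0 = 30 → (4,11,30)
replace slot 2: 2·(4+30) − 11 = 57 → (4,57,30)
replace slot 1: 2·(57+30) − 4 = 170 → (170,57,30)

170,57,30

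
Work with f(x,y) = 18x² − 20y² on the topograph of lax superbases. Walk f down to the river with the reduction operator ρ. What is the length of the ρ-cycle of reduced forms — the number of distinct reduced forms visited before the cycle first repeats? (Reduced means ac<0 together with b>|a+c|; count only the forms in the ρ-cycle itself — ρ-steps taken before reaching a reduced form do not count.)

D = 1440, ⌊√D⌋ = 37
descent: ρ → (-20,0,18)
descent: ρ → (18,36,-2)  [lands on river]
river: ρ → (-2,36,18)
ρ-cycle length = 2 (tail of 2 descent steps not counted)

2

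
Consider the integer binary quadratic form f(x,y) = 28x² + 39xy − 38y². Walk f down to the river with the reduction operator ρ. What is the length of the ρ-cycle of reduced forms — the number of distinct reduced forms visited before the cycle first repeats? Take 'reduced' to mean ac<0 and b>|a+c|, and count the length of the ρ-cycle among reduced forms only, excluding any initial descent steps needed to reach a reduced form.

D = 5777, ⌊√D⌋ = 76
river: ρ → (-38,37,29)
river: ρ → (29,21,-46)
river: ρ → (-46,71,4)
river: ρ → (4,73,-28)
river: ρ → (-28,39,38)
river: ρ → (38,37,-29)
river: ρ → (-29,21,46)
river: ρ → (46,71,-4)
river: ρ → (-4,73,28)
river: ρ → (28,39,-38)
ρ-cycle length = 10 (tail of 0 descent steps not counted)

10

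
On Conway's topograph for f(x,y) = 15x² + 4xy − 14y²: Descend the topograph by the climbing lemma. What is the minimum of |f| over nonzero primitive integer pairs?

river: ρ → (-14,24,5)
river: ρ → (5,26,-9)
river: ρ → (-9,28,2)
river: ρ → (2,28,-9)
river: ρ → (-9,26,5)
river: ρ → (5,24,-14)
river: ρ → (-14,4,15)
river: ρ → (15,26,-3)
river: ρ → (-3,28,6)
river: ρ → (6,20,-19)
river: ρ → (-19,18,7)
river: ρ → (7,24,-10)
river: ρ → (-10,16,15)
river: ρ → (15,14,-11)
river: ρ → (-11,8,18)
river: ρ → (18,28,-1)
river: ρ → (-1,28,18)
river: ρ → (18,8,-11)
river: ρ → (-11,14,15)
river: ρ → (15,16,-10)
river: ρ → (-10,24,7)
river: ρ → (7,18,-19)
river: ρ → (-19,20,6)
river: ρ → (6,28,-3)
river: ρ → (-3,26,15)
river: ρ → (15,4,-14)
closes: descent 0, river 26
min |a| on river = 1

1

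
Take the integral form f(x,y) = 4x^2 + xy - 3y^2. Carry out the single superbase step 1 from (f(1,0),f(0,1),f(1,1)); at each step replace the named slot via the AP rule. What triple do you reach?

start (4,-3,2) = (f(1,0),f(0,1),f(1,1))
replace slot 1: 2·((-3)+2) − 4 = -6 → (-6,-3,2)

-6,-3,2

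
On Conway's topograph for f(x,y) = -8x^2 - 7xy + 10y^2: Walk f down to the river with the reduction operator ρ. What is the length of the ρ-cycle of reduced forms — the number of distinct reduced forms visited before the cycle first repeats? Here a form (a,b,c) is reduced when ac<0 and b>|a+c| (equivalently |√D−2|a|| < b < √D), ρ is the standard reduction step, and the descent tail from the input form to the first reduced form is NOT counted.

D = 369, ⌊√D⌋ = 19
descent: ρ → (10,7,-8)  [lands on river]
river: ρ → (-8,9,9)
river: ρ → (9,9,-8)
river: ρ → (-8,7,10)
river: ρ → (10,13,-5)
river: ρ → (-5,17,4)
river: ρ → (4,15,-9)
river: ρ → (-9,3,10)
river: ρ → (10,17,-2)
river: ρ → (-2,19,1)
river: ρ → (1,19,-2)
river: ρ → (-2,17,10)
river: ρ → (10,3,-9)
river: ρ → (-9,15,4)
river: ρ → (4,17,-5)
river: ρ → (-5,13,10)
ρ-cycle length = 16 (tail of 1 descent step not counted)

16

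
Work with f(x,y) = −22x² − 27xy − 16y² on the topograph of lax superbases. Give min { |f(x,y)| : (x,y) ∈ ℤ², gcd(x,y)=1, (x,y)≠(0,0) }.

translate: b→-17 (≡27 mod 44), so (22,27,16)→(22,-17,11)
flip: (22,-17,11)→(11,17,22)
translate: b→-5 (≡17 mod 22), so (11,17,22)→(11,-5,16)
reduced (well bottom): (11,-5,16) with a≤c, −a<b≤a
well minimum |f| = |-11| = 11 (negative-definite)

11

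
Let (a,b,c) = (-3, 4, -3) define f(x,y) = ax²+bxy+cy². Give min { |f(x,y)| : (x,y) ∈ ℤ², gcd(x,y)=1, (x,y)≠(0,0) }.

translate: b→2 (≡-4 mod 6), so (3,-4,3)→(3,2,2)
flip: (3,2,2)→(2,-2,3)
translate: b→2 (≡-2 mod 4), so (2,-2,3)→(2,2,3)
reduced (well bottom): (2,2,3) with a≤c, −a<b≤a
well minimum |f| = |-2| = 2 (negative-definite)

2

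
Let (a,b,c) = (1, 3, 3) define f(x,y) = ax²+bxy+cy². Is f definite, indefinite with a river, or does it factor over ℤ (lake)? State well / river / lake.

D = b²−4ac = 3² − 4·1·3 = -3
D < 0 ⇒ definite ⇒ every region one sign ⇒ single well

well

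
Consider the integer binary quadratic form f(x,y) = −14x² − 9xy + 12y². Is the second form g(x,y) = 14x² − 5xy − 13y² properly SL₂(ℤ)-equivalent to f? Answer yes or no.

D₁ = 753, D₂ = 753
river cycle of f (length 24): (12, 9, -14), (-14, 19, 7), (7, 23, -8), (-8, 25, 4), (4, 23, -14), (-14, 5, 13), (13, 21, -6), (-6, 27, 1), (1, 27, -6), (-6, 21, 13), … (14 more)
river cycle of g (length 24): (-13, 5, 14), (14, 23, -4), (-4, 25, 8), (8, 23, -7), (-7, 19, 14), (14, 9, -12), (-12, 15, 11), (11, 7, -16), (-16, 25, 2), (2, 27, -3), … (14 more)
cycles differ ⇒ inequivalent

no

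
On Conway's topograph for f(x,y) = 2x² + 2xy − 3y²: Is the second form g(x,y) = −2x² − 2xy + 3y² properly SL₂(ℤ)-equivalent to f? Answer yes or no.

D₁ = 28, D₂ = 28
river cycle of f (length 4): (-3, 4, 1), (1, 4, -3), (-3, 2, 2), (2, 2, -3)
river cycle of g (length 4): (3, 2, -2), (-2, 2, 3), (3, 4, -1), (-1, 4, 3)
cycles differ ⇒ inequivalent

no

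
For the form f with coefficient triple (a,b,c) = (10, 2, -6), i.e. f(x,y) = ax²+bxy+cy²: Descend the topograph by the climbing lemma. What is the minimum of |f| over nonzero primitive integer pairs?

descent: ρ → (-6,10,6)  [lands on river]
river: ρ → (6,14,-2)
river: ρ → (-2,14,6)
river: ρ → (6,10,-6)
river: ρ → (-6,14,2)
river: ρ → (2,14,-6)
closes: descent 1, river 6
min |a| on river = 2

2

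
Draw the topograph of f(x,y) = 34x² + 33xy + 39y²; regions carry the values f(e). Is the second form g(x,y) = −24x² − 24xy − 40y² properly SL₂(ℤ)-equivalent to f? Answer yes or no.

D₁ = -4215, D₂ = -3264
discriminants differ ⇒ not SL₂(ℤ)-equivalent

no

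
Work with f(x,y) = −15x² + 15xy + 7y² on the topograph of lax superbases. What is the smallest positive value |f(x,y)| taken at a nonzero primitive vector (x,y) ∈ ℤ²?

river: ρ → (7,13,-17)
river: ρ → (-17,21,3)
river: ρ → (3,21,-17)
river: ρ → (-17,13,7)
river: ρ → (7,15,-15)
river: ρ → (-15,15,7)
closes: descent 0, river 6
min |a| on river = 3

3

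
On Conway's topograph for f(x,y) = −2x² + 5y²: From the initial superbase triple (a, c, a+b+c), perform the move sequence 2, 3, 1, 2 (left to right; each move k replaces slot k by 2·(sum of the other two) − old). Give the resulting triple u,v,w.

start (-2,5,3) = (f(1,0),f(0,1),f(1,1))
replace slot 2: 2·((-2)+3) − 5 = -3 → (-2,-3,3)
replace slot 3: 2·((-2)+(-3)) − 3 = -13 → (-2,-3,-13)
replace slot 1: 2·((-3)+(-13)) − (-2) = -30 → (-30,-3,-13)
replace slot 2: 2·((-30)+(-13)) − (-3) = -83 → (-30,-83,-13)

-30,-83,-13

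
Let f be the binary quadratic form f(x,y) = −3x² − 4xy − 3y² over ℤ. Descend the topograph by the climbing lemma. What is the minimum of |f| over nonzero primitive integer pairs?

translate: b→-2 (≡4 mod 6), so (3,4,3)→(3,-2,2)
flip: (3,-2,2)→(2,2,3)
reduced (well bottom): (2,2,3) with a≤c, −a<b≤a
well minimum |f| = |-2| = 2 (negative-definite)

2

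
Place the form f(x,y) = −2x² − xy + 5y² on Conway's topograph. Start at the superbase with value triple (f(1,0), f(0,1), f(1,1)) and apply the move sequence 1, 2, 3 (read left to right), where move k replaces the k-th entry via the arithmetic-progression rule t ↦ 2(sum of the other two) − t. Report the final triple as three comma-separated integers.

start (-2,5,2) = (f(1,0),f(0,1),f(1,1))
replace slot 1: 2·(5+2) − (-2) = 16 → (16,5,2)
replace slot 2: 2·(16+2) − 5 = 31 → (16,31,2)
replace slot 3: 2·(16+31) − 2 = 92 → (16,31,92)

16,31,92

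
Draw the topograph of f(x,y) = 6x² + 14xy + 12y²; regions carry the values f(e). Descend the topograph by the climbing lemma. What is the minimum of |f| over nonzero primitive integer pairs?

translate: b→2 (≡14 mod 12), so (6,14,12)→(6,2,4)
flip: (6,2,4)→(4,-2,6)
reduced (well bottom): (4,-2,6) with a≤c, −a<b≤a
well minimum = a = 4

4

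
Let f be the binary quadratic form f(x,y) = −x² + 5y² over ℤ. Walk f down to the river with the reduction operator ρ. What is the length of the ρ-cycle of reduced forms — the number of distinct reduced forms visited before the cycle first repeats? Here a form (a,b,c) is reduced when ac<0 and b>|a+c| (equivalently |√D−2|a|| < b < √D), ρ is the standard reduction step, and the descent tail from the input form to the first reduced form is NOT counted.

D = 20, ⌊√D⌋ = 4
descent: ρ → (5,0,-1)
descent: ρ → (-1,4,1)  [lands on river]
river: ρ → (1,4,-1)
ρ-cycle length = 2 (tail of 2 descent steps not counted)

2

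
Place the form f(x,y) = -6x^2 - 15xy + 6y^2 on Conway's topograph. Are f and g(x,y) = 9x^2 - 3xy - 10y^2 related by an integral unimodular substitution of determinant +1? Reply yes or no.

D₁ = 369, D₂ = 369
river cycle of f (length 10): (6, 15, -6), (-6, 9, 12), (12, 15, -3), (-3, 15, 12), (12, 9, -6), (-6, 15, 6), (6, 9, -12), (-12, 15, 3), (3, 15, -12), (-12, 9, 6)
river cycle of g (length 16): (-10, 3, 9), (9, 15, -4), (-4, 17, 5), (5, 13, -10), (-10, 7, 8), (8, 9, -9), (-9, 9, 8), (8, 7, -10), (-10, 13, 5), (5, 17, -4), … (6 more)
cycles differ ⇒ inequivalent

no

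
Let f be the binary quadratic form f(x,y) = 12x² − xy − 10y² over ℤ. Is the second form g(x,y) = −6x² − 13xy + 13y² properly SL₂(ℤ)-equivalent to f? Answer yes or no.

D₁ = 481, D₂ = 481
river cycle of f (length 30): (-10, 21, 1), (1, 21, -10), (-10, 19, 3), (3, 17, -16), (-16, 15, 4), (4, 17, -12), (-12, 7, 9), (9, 11, -10), (-10, 9, 10), (10, 11, -9), … (20 more)
river cycle of g (length 26): (13, 13, -6), (-6, 11, 15), (15, 19, -2), (-2, 21, 5), (5, 19, -6), (-6, 17, 8), (8, 15, -8), (-8, 17, 6), (6, 19, -5), (-5, 21, 2), … (16 more)
cycles differ ⇒ inequivalent

no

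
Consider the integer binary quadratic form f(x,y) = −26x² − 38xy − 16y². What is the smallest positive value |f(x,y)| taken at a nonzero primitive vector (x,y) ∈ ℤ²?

translate: b→-14 (≡38 mod 52), so (26,38,16)→(26,-14,4)
flip: (26,-14,4)→(4,14,26)
translate: b→-2 (≡14 mod 8), so (4,14,26)→(4,-2,14)
reduced (well bottom): (4,-2,14) with a≤c, −a<b≤a
well minimum |f| = |-4| = 4 (negative-definite)

4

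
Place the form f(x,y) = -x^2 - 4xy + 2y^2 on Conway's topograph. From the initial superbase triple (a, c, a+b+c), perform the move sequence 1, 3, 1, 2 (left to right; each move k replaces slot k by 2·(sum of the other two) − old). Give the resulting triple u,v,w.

start (-1,2,-3) = (f(1,0),f(0,1),f(1,1))
replace slot 1: 2·(2+(-3)) − (-1) = -1 → (-1,2,-3)
replace slot 3: 2·((-1)+2) − (-3) = 5 → (-1,2,5)
replace slot 1: 2·(2+5) − (-1) = 15 → (15,2,5)
replace slot 2: 2·(15+5) − 2 = 38 → (15,38,5)

15,38,5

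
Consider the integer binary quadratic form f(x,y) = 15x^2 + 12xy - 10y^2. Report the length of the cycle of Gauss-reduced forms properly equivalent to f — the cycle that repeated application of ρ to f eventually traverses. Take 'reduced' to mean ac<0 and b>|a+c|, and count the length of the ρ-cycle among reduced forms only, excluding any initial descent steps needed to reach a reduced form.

D = 744, ⌊√D⌋ = 27
river: ρ → (-10,8,17)
river: ρ → (17,26,-1)
river: ρ → (-1,26,17)
river: ρ → (17,8,-10)
river: ρ → (-10,12,15)
river: ρ → (15,18,-7)
river: ρ → (-7,24,6)
river: ρ → (6,24,-7)
river: ρ → (-7,18,15)
river: ρ → (15,12,-10)
ρ-cycle length = 10 (tail of 0 descent steps not counted)

10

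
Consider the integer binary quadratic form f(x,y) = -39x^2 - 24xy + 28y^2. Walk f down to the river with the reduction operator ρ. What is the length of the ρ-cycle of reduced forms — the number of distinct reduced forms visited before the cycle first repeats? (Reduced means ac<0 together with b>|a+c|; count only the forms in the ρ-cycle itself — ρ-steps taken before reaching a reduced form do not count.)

D = 4944, ⌊√D⌋ = 70
descent: ρ → (28,24,-39)  [lands on river]
river: ρ → (-39,54,13)
river: ρ → (13,50,-47)
river: ρ → (-47,44,16)
river: ρ → (16,52,-35)
river: ρ → (-35,18,33)
river: ρ → (33,48,-20)
river: ρ → (-20,32,49)
river: ρ → (49,66,-3)
river: ρ → (-3,66,49)
river: ρ → (49,32,-20)
river: ρ → (-20,48,33)
river: ρ → (33,18,-35)
river: ρ → (-35,52,16)
river: ρ → (16,44,-47)
river: ρ → (-47,50,13)
river: ρ → (13,54,-39)
river: ρ → (-39,24,28)
river: ρ → (28,32,-35)
river: ρ → (-35,38,25)
river: ρ → (25,62,-11)
river: ρ → (-11,70,1)
river: ρ → (1,70,-11)
river: ρ → (-11,62,25)
river: ρ → (25,38,-35)
river: ρ → (-35,32,28)
ρ-cycle length = 26 (tail of 1 descent step not counted)

26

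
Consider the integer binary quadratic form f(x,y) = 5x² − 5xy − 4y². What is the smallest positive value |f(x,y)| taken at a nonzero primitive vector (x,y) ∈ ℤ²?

descent: ρ → (-4,5,5)  [lands on river]
river: ρ → (5,5,-4)
river: ρ → (-4,3,6)
river: ρ → (6,9,-1)
river: ρ → (-1,9,6)
river: ρ → (6,3,-4)
closes: descent 1, river 6
min |a| on river = 1

1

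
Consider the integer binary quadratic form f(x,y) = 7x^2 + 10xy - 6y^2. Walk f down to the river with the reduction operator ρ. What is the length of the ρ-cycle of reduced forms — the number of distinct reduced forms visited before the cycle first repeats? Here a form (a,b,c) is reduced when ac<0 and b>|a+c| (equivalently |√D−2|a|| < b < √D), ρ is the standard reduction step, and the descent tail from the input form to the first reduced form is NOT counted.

D = 268, ⌊√D⌋ = 16
river: ρ → (-6,14,3)
river: ρ → (3,16,-1)
river: ρ → (-1,16,3)
river: ρ → (3,14,-6)
river: ρ → (-6,10,7)
river: ρ → (7,4,-9)
river: ρ → (-9,14,2)
river: ρ → (2,14,-9)
river: ρ → (-9,4,7)
river: ρ → (7,10,-6)
ρ-cycle length = 10 (tail of 0 descent steps not counted)

10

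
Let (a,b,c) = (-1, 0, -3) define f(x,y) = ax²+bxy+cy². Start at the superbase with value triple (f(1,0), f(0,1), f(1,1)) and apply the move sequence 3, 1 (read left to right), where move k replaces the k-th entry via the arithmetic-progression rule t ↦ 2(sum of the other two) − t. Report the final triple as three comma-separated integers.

start (-1,-3,-4) = (f(1,0),f(0,1),f(1,1))
replace slot 3: 2·((-1)+(-3)) − (-4) = -4 → (-1,-3,-4)
replace slot 1: 2·((-3)+(-4)) − (-1) = -13 → (-13,-3,-4)

-13,-3,-4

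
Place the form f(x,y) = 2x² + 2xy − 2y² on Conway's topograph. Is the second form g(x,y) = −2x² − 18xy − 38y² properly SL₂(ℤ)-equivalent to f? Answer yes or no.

D₁ = 20, D₂ = 20
river cycle of f (length 2): (-2, 2, 2), (2, 2, -2)
river cycle of g (length 2): (-2, 2, 2), (2, 2, -2)
cycles coincide ⇒ equivalent

yes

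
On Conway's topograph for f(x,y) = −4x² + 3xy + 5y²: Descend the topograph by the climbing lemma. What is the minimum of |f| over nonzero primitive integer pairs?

river: ρ → (5,7,-2)
river: ρ → (-2,9,1)
river: ρ → (1,9,-2)
river: ρ → (-2,7,5)
river: ρ → (5,3,-4)
river: ρ → (-4,5,4)
river: ρ → (4,3,-5)
river: ρ → (-5,7,2)
river: ρ → (2,9,-1)
river: ρ → (-1,9,2)
river: ρ → (2,7,-5)
river: ρ → (-5,3,4)
river: ρ → (4,5,-4)
river: ρ → (-4,3,5)
closes: descent 0, river 14
min |a| on river = 1

1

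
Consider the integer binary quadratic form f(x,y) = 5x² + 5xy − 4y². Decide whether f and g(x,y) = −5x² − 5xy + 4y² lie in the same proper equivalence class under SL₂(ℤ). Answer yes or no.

D₁ = 105, D₂ = 105
river cycle of f (length 6): (-4, 3, 6), (6, 9, -1), (-1, 9, 6), (6, 3, -4), (-4, 5, 5), (5, 5, -4)
river cycle of g (length 6): (4, 5, -5), (-5, 5, 4), (4, 3, -6), (-6, 9, 1), (1, 9, -6), (-6, 3, 4)
cycles differ ⇒ inequivalent

no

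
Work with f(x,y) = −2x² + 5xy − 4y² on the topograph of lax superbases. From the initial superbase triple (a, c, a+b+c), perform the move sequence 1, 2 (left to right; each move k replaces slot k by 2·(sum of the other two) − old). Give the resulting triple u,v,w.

start (-2,-4,-1) = (f(1,0),f(0,1),f(1,1))
replace slot 1: 2·((-4)+(-1)) − (-2) = -8 → (-8,-4,-1)
replace slot 2: 2·((-8)+(-1)) − (-4) = -14 → (-8,-14,-1)

-8,-14,-1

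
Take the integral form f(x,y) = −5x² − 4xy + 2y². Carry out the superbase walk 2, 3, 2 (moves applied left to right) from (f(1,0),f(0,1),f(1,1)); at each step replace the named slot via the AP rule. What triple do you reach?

start (-5,2,-7) = (f(1,0),f(0,1),f(1,1))
replace slot 2: 2·((-5)+(-7)) − 2 = -26 → (-5,-26,-7)
replace slot 3: 2·((-5)+(-26)) − (-7) = -55 → (-5,-26,-55)
replace slot 2: 2·((-5)+(-55)) − (-26) = -94 → (-5,-94,-55)

-5,-94,-55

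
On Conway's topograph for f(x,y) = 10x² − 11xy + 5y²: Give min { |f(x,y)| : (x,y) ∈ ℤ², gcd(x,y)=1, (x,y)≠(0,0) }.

translate: b→9 (≡-11 mod 20), so (10,-11,5)→(10,9,4)
flip: (10,9,4)→(4,-9,10)
translate: b→-1 (≡-9 mod 8), so (4,-9,10)→(4,-1,5)
reduced (well bottom): (4,-1,5) with a≤c, −a<b≤a
well minimum = a = 4

4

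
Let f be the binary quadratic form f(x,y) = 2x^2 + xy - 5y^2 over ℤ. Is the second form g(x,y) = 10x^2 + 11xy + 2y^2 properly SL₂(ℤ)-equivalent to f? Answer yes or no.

D₁ = 41, D₂ = 41
river cycle of f (length 10): (2, 5, -2), (-2, 3, 4), (4, 5, -1), (-1, 5, 4), (4, 3, -2), (-2, 5, 2), (2, 3, -4), (-4, 5, 1), (1, 5, -4), (-4, 3, 2)
river cycle of g (length 10): (2, 5, -2), (-2, 3, 4), (4, 5, -1), (-1, 5, 4), (4, 3, -2), (-2, 5, 2), (2, 3, -4), (-4, 5, 1), (1, 5, -4), (-4, 3, 2)
cycles coincide ⇒ equivalent

yes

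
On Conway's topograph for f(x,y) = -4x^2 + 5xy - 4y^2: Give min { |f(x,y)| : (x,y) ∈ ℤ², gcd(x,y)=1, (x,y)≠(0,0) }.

translate: b→3 (≡-5 mod 8), so (4,-5,4)→(4,3,3)
flip: (4,3,3)→(3,-3,4)
translate: b→3 (≡-3 mod 6), so (3,-3,4)→(3,3,4)
reduced (well bottom): (3,3,4) with a≤c, −a<b≤a
well minimum |f| = |-3| = 3 (negative-definite)

3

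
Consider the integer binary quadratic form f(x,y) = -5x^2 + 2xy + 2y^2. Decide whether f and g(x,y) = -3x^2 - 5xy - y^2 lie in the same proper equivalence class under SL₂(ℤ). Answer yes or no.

D₁ = 44, D₂ = 13
discriminants differ ⇒ not SL₂(ℤ)-equivalent

no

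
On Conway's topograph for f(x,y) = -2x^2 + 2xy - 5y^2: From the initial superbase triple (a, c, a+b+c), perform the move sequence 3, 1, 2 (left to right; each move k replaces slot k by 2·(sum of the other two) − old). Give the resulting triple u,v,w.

start (-2,-5,-5) = (f(1,0),f(0,1),f(1,1))
replace slot 3: 2·((-2)+(-5)) − (-5) = -9 → (-2,-5,-9)
replace slot 1: 2·((-5)+(-9)) − (-2) = -26 → (-26,-5,-9)
replace slot 2: 2·((-26)+(-9)) − (-5) = -65 → (-26,-65,-9)

-26,-65,-9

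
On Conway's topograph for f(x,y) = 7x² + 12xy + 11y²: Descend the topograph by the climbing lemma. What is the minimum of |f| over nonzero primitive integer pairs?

translate: b→-2 (≡12 mod 14), so (7,12,11)→(7,-2,6)
flip: (7,-2,6)→(6,2,7)
reduced (well bottom): (6,2,7) with a≤c, −a<b≤a
well minimum = a = 6

6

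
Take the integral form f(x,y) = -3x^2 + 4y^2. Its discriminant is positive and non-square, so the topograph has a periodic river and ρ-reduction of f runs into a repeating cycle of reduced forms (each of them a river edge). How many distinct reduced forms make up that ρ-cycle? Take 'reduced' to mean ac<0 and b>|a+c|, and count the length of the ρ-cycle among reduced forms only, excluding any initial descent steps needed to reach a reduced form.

D = 48, ⌊√D⌋ = 6
descent: ρ → (4,0,-3)
descent: ρ → (-3,6,1)  [lands on river]
river: ρ → (1,6,-3)
ρ-cycle length = 2 (tail of 2 descent steps not counted)

2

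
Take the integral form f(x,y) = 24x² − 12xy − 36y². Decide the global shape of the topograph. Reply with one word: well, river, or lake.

D = b²−4ac = (-12)² − 4·24·(-36) = 3600
D = 60² is a perfect square ⇒ form factors over ℤ ⇒ lakes

lake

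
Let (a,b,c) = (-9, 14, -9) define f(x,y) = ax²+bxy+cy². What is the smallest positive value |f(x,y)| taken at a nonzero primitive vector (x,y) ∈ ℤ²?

translate: b→4 (≡-14 mod 18), so (9,-14,9)→(9,4,4)
flip: (9,4,4)→(4,-4,9)
translate: b→4 (≡-4 mod 8), so (4,-4,9)→(4,4,9)
reduced (well bottom): (4,4,9) with a≤c, −a<b≤a
well minimum |f| = |-4| = 4 (negative-definite)

4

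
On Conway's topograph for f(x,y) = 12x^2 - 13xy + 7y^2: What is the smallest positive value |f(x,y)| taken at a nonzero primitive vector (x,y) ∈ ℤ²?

translate: b→11 (≡-13 mod 24), so (12,-13,7)→(12,11,6)
flip: (12,11,6)→(6,-11,12)
translate: b→1 (≡-11 mod 12), so (6,-11,12)→(6,1,7)
reduced (well bottom): (6,1,7) with a≤c, −a<b≤a
well minimum = a = 6

6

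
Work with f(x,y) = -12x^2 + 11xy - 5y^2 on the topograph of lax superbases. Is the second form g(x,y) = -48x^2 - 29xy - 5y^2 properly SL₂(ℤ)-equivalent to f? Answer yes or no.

D₁ = -119, D₂ = -119
f is negative-definite; reduce −f:
−f: flip: (12,-11,5)→(5,11,12)
−f: translate: b→1 (≡11 mod 10), so (5,11,12)→(5,1,6)
−f: reduced (well bottom): (5,1,6) with a≤c, −a<b≤a
flip sign back: reduced form of f is (-5,-1,-6)
g is negative-definite; reduce −g:
−g: flip: (48,29,5)→(5,-29,48)
−g: translate: b→1 (≡-29 mod 10), so (5,-29,48)→(5,1,6)
−g: reduced (well bottom): (5,1,6) with a≤c, −a<b≤a
flip sign back: reduced form of g is (-5,-1,-6)
reduced forms (-5, -1, -6) vs (-5, -1, -6) ⇒ equivalent

yes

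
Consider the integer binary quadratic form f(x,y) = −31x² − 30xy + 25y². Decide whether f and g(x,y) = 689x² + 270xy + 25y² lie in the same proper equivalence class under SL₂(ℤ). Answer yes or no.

D₁ = 4000, D₂ = 4000
river cycle of f (length 18): (25, 30, -31), (-31, 32, 24), (24, 16, -39), (-39, 62, 1), (1, 62, -39), (-39, 16, 24), (24, 32, -31), (-31, 30, 25), (25, 20, -36), (-36, 52, 9), … (8 more)
river cycle of g (length 18): (25, 30, -31), (-31, 32, 24), (24, 16, -39), (-39, 62, 1), (1, 62, -39), (-39, 16, 24), (24, 32, -31), (-31, 30, 25), (25, 20, -36), (-36, 52, 9), … (8 more)
cycles coincide ⇒ equivalent

yes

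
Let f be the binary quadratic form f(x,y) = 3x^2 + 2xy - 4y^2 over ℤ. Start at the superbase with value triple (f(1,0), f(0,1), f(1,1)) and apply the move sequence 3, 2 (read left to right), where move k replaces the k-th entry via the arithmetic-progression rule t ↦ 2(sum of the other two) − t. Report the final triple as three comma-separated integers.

start (3,-4,1) = (f(1,0),f(0,1),f(1,1))
replace slot 3: 2·(3+(-4)) − 1 = -3 → (3,-4,-3)
replace slot 2: 2·(3+(-3)) − (-4) = 4 → (3,4,-3)

3,4,-3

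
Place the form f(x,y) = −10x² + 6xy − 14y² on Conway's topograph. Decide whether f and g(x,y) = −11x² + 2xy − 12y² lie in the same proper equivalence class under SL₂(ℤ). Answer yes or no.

D₁ = -524, D₂ = -524
f is negative-definite; reduce −f:
−f: reduced (well bottom): (10,-6,14) with a≤c, −a<b≤a
flip sign back: reduced form of f is (-10,6,-14)
g is negative-definite; reduce −g:
−g: reduced (well bottom): (11,-2,12) with a≤c, −a<b≤a
flip sign back: reduced form of g is (-11,2,-12)
reduced forms (-10, 6, -14) vs (-11, 2, -12) ⇒ inequivalent

no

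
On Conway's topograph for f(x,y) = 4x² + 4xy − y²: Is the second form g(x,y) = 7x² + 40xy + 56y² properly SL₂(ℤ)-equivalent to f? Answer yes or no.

D₁ = 32, D₂ = 32
river cycle of f (length 2): (-1, 4, 4), (4, 4, -1)
river cycle of g (length 2): (-1, 4, 4), (4, 4, -1)
cycles coincide ⇒ equivalent

yes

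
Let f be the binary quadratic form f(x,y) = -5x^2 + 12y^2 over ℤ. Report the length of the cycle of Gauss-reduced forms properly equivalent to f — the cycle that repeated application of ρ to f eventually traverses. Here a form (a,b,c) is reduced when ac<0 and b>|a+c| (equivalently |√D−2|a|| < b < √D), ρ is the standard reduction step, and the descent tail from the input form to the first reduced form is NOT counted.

D = 240, ⌊√D⌋ = 15
descent: ρ → (12,0,-5)
descent: ρ → (-5,10,7)  [lands on river]
river: ρ → (7,4,-8)
river: ρ → (-8,12,3)
river: ρ → (3,12,-8)
river: ρ → (-8,4,7)
river: ρ → (7,10,-5)
ρ-cycle length = 6 (tail of 2 descent steps not counted)

6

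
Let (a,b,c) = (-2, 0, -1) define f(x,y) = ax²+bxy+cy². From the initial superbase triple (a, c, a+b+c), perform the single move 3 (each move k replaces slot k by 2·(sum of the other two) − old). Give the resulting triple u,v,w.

start (-2,-1,-3) = (f(1,0),f(0,1),f(1,1))
replace slot 3: 2·((-2)+(-1)) − (-3) = -3 → (-2,-1,-3)

-2,-1,-3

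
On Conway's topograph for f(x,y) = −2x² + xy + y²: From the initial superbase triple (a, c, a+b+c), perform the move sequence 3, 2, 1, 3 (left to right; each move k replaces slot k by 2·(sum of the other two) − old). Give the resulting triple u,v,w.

start (-2,1,0) = (f(1,0),f(0,1),f(1,1))
replace slot 3: 2·((-2)+1) − 0 = -2 → (-2,1,-2)
replace slot 2: 2·((-2)+(-2)) − 1 = -9 → (-2,-9,-2)
replace slot 1: 2·((-9)+(-2)) − (-2) = -20 → (-20,-9,-2)
replace slot 3: 2·((-20)+(-9)) − (-2) = -56 → (-20,-9,-56)

-20,-9,-56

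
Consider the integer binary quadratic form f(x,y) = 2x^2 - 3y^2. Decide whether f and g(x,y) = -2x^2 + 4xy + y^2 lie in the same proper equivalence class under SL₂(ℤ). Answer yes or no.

D₁ = 24, D₂ = 24
river cycle of f (length 2): (2, 4, -1), (-1, 4, 2)
river cycle of g (length 2): (1, 4, -2), (-2, 4, 1)
cycles differ ⇒ inequivalent

no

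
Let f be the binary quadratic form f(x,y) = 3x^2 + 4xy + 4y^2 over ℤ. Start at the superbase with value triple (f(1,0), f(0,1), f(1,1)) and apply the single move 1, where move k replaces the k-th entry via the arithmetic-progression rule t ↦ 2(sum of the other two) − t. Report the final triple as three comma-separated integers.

start (3,4,11) = (f(1,0),f(0,1),f(1,1))
replace slot 1: 2·(4+11) − 3 = 27 → (27,4,11)

27,4,11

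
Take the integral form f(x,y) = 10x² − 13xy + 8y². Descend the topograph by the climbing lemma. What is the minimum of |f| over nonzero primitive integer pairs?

translate: b→7 (≡-13 mod 20), so (10,-13,8)→(10,7,5)
flip: (10,7,5)→(5,-7,10)
translate: b→3 (≡-7 mod 10), so (5,-7,10)→(5,3,8)
reduced (well bottom): (5,3,8) with a≤c, −a<b≤a
well minimum = a = 5

5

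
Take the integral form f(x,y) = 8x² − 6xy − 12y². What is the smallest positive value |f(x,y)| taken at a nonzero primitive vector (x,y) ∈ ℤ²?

descent: ρ → (-12,6,8)  [lands on river]
river: ρ → (8,10,-10)
river: ρ → (-10,10,8)
river: ρ → (8,6,-12)
river: ρ → (-12,18,2)
river: ρ → (2,18,-12)
closes: descent 1, river 6
min |a| on river = 2

2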